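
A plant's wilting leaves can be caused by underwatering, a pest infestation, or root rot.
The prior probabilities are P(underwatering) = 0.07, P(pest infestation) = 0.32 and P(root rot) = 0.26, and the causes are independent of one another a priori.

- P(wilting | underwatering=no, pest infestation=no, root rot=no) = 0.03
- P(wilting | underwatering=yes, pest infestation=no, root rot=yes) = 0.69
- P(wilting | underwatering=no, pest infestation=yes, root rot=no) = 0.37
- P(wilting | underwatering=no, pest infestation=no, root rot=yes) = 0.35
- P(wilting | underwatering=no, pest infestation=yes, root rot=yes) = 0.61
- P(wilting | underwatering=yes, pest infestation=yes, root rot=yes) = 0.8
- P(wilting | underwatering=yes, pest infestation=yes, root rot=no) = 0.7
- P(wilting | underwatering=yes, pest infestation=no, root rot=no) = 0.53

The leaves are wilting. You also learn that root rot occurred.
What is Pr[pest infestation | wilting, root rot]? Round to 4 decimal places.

Pr[pest infestation | wilting, root rot] ≈ 0.4397

Numerator (weight on configurations with pest infestation): 0.181536 + 0.017920 = 0.199456
Denominator P(wilting | root rot): 0.35×0.93×0.68 + 0.61×0.93×0.32 + 0.69×0.07×0.68 + 0.8×0.07×0.32 = 0.453640
Posterior = 0.199456 / 0.453640 ≈ 0.4397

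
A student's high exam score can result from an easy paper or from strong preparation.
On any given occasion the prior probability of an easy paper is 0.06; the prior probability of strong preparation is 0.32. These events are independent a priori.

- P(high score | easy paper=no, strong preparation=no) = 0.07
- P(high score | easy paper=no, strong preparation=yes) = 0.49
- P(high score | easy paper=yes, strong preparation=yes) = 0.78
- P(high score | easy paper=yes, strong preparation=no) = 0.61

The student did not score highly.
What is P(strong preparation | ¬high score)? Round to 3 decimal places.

P(strong preparation | ¬high score) ≈ 0.205

Sum P(¬high score|·) weighted by the priors over the 4 (easy paper, strong preparation) configurations:
  P(¬high score) = 0.93×0.94×0.68 + 0.51×0.94×0.32 + 0.39×0.06×0.68 + 0.22×0.06×0.32
        = 0.594456 + 0.153408 + 0.015912 + 0.004224 = 0.768000
The terms with strong preparation present sum to 0.157632, so
  P(strong preparation | ¬high score) = 0.157632 / 0.768000 ≈ 0.205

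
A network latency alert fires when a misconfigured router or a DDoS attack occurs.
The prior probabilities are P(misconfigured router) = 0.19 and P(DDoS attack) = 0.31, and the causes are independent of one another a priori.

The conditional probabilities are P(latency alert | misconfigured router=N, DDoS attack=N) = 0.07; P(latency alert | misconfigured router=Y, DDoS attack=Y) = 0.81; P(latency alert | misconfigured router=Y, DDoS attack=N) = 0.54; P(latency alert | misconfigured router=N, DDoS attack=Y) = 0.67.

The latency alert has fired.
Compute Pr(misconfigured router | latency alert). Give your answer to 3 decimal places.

P(latency alert) = 0.07·0.81·0.69 + 0.67·0.81·0.31 + 0.54·0.19·0.69 + 0.81·0.19·0.31 = 0.039123 + 0.168237 + 0.070794 + 0.047709 = 0.325863
Restricting to configurations with misconfigured router present: 0.070794 + 0.047709 = 0.118503.
So P(misconfigured router | latency alert) = 0.118503/0.325863 ≈ 0.364.

Pr(misconfigured router | latency alert) ≈ 0.364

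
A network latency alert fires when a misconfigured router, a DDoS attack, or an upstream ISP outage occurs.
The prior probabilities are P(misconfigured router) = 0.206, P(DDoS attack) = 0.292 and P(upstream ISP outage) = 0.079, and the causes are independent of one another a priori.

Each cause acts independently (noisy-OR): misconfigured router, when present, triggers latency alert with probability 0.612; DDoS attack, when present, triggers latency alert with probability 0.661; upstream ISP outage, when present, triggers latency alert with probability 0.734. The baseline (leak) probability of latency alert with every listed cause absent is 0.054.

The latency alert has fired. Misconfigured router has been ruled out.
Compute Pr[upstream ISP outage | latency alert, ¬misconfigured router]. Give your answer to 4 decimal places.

Under noisy-OR, P(latency alert | causes) = 1 − (1−0.054)·∏(1−qᵢ) over the active causes.
P(latency alert | ¬misconfigured router) = 0.054×0.708×0.921 + 0.748364×0.708×0.079 + 0.679306×0.292×0.921 + 0.914695×0.292×0.079 = 0.035212 + 0.041857 + 0.182687 + 0.021100 = 0.280856
The upstream ISP outage-present share is 0.041857 + 0.021100 = 0.062957.
Hence the posterior is 0.062957/0.280856 ≈ 0.2242.

Pr[upstream ISP outage | latency alert, ¬misconfigured router] ≈ 0.2242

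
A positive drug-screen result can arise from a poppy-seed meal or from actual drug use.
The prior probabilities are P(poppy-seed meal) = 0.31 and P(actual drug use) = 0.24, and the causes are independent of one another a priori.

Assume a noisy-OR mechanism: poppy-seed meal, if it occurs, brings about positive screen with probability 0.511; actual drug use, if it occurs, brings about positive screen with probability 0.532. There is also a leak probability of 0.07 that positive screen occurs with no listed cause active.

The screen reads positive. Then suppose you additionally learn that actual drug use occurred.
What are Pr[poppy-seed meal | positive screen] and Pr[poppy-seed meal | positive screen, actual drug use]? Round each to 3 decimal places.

Pr[poppy-seed meal | positive screen] ≈ 0.590; Pr[poppy-seed meal | positive screen, actual drug use] ≈ 0.385

Under noisy-OR, P(positive screen | causes) = 1 − (1−0.07)·∏(1−qᵢ) over the active causes.
For the numerator, keep only poppy-seed meal=true terms: 0.128456 + 0.058565 = 0.187021
The normalizing constant is 0.07*0.69*0.76 + 0.56476*0.69*0.24 + 0.54523*0.31*0.76 + 0.787168*0.31*0.24 = 0.317253
Posterior = 0.187021 / 0.317253 ≈ 0.590

Now also conditioning on actual drug use=true:
P(positive screen | actual drug use) = 0.56476×0.69 + 0.787168×0.31 = 0.389684 + 0.244022 = 0.633706
The poppy-seed meal-present share is 0.787168×0.31 = 0.244022.
So P(poppy-seed meal | positive screen, actual drug use) = 0.244022/0.633706 ≈ 0.385.
— actual drug use explains away the evidence for poppy-seed meal.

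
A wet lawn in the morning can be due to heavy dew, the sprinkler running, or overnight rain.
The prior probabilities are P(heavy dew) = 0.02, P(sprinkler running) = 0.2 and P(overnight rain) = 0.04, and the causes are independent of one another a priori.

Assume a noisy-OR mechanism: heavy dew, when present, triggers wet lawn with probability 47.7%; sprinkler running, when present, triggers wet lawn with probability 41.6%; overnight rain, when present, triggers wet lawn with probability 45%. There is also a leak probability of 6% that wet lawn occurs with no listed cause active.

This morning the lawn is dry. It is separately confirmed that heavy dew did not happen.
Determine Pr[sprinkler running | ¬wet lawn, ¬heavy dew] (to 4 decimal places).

Pr[sprinkler running | ¬wet lawn, ¬heavy dew] ≈ 0.1274

Under noisy-OR, P(wet lawn | causes) = 1 − (1−0.06)·∏(1−qᵢ) over the active causes.
Numerator (weight on configurations with sprinkler running): 0.105400 + 0.002415 = 0.107815
Denominator P(¬wet lawn | ¬heavy dew): 0.94×0.8×0.96 + 0.517×0.8×0.04 + 0.54896×0.2×0.96 + 0.301928×0.2×0.04 = 0.846279
Posterior = 0.107815 / 0.846279 ≈ 0.1274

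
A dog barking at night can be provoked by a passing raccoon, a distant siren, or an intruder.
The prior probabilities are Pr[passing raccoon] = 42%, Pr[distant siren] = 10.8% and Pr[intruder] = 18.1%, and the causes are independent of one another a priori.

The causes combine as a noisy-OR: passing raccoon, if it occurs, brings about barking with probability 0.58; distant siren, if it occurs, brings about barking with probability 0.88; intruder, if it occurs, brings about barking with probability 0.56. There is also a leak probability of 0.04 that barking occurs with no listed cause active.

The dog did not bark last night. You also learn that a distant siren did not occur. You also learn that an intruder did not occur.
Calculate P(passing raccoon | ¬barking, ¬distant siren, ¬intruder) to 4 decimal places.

P(passing raccoon | ¬barking, ¬distant siren, ¬intruder) ≈ 0.2332

Under noisy-OR, P(barking | causes) = 1 − (1−0.04)·∏(1−qᵢ) over the active causes.
P(¬barking | ¬distant siren, ¬intruder) = 0.96×0.58 + 0.4032×0.42 = 0.556800 + 0.169344 = 0.726144
The passing raccoon-present share is 0.4032×0.42 = 0.169344.
Hence the posterior is 0.169344/0.726144 ≈ 0.2332.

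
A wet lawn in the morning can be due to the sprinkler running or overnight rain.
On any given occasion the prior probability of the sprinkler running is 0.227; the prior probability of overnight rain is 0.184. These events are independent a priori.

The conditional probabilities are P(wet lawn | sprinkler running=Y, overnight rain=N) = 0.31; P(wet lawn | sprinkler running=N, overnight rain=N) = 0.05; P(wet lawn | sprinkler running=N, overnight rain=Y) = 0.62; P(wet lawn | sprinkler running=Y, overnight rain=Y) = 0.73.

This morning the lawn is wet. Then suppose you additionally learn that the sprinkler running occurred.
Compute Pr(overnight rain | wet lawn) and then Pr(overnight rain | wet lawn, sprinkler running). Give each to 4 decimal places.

Pr(overnight rain | wet lawn) ≈ 0.5716; Pr(overnight rain | wet lawn, sprinkler running) ≈ 0.3468

P(wet lawn) = 0.05·0.773·0.816 + 0.62·0.773·0.184 + 0.31·0.227·0.816 + 0.73·0.227·0.184 = 0.031538 + 0.088184 + 0.057422 + 0.030491 = 0.207635
Restricting to configurations with overnight rain present: 0.088184 + 0.030491 = 0.118675.
P(overnight rain | wet lawn) = 0.118675 / 0.207635 ≈ 0.5716

Now also conditioning on sprinkler running=true:
P(wet lawn | sprinkler running) = 0.31·0.816 + 0.73·0.184 = 0.252960 + 0.134320 = 0.387280
The overnight rain-present share is 0.73·0.184 = 0.134320.
So P(overnight rain | wet lawn, sprinkler running) = 0.134320/0.387280 ≈ 0.3468.
— sprinkler running explains away the evidence for overnight rain.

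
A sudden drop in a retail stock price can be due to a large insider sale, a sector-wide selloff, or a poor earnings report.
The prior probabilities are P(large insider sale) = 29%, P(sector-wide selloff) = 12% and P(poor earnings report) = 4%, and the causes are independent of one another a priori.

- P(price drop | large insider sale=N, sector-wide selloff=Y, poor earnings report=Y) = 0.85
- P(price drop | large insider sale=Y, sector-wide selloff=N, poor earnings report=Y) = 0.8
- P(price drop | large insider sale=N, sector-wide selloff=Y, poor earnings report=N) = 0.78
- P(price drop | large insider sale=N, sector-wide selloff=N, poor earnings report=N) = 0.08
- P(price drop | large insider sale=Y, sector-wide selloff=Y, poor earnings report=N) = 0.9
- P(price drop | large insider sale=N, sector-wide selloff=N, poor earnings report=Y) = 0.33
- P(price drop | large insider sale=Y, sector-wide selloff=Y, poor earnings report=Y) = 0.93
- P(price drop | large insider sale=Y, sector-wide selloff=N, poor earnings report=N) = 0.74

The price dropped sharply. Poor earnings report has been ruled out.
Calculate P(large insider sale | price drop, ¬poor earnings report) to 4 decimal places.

P(large insider sale | price drop, ¬poor earnings report) ≈ 0.6541

P(price drop | ¬poor earnings report) = 0.08×0.71×0.88 + 0.78×0.71×0.12 + 0.74×0.29×0.88 + 0.9×0.29×0.12 = 0.049984 + 0.066456 + 0.188848 + 0.031320 = 0.336608
Restricting to configurations with large insider sale present: 0.188848 + 0.031320 = 0.220168.
So P(large insider sale | price drop, ¬poor earnings report) = 0.220168/0.336608 ≈ 0.6541.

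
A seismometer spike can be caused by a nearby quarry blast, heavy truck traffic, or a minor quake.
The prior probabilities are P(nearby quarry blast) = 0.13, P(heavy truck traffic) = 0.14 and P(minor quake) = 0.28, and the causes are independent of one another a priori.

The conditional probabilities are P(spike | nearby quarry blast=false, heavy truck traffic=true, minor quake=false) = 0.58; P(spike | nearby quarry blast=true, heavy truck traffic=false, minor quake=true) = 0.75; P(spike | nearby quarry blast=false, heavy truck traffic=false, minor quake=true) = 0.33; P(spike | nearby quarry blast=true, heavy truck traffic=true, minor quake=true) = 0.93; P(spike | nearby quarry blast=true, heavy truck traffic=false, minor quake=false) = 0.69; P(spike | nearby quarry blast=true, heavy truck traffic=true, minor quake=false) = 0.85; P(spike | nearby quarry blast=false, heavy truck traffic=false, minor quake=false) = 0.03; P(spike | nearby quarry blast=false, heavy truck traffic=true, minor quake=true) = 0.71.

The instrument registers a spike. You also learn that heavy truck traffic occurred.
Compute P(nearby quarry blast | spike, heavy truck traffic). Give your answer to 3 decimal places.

P(nearby quarry blast | spike, heavy truck traffic) ≈ 0.175

Weight on nearby quarry blast=true, given the evidence: 0.079560 + 0.033852 = 0.113412
The normalizing constant is 0.58·0.87·0.72 + 0.71·0.87·0.28 + 0.85·0.13·0.72 + 0.93·0.13·0.28 = 0.649680
Posterior = 0.113412 / 0.649680 ≈ 0.175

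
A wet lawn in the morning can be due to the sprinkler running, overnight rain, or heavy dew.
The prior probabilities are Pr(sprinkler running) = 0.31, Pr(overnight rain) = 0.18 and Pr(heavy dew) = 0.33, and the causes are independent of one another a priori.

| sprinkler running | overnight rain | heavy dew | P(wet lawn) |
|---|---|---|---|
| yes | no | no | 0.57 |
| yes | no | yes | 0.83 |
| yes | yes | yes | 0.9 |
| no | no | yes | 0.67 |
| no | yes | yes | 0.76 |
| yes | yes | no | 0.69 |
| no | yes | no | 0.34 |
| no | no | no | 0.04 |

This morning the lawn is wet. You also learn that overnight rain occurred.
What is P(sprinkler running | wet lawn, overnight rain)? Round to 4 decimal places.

P(sprinkler running | wet lawn, overnight rain) ≈ 0.4162

By total probability over the 4 (sprinkler running, heavy dew) configurations:
  P(wet lawn | overnight rain) = 0.34·0.69·0.67 + 0.76·0.69·0.33 + 0.69·0.31·0.67 + 0.9·0.31·0.33
        = 0.157182 + 0.173052 + 0.143313 + 0.092070 = 0.565617
The terms with sprinkler running present sum to 0.235383, so
  P(sprinkler running | wet lawn, overnight rain) = 0.235383 / 0.565617 ≈ 0.4162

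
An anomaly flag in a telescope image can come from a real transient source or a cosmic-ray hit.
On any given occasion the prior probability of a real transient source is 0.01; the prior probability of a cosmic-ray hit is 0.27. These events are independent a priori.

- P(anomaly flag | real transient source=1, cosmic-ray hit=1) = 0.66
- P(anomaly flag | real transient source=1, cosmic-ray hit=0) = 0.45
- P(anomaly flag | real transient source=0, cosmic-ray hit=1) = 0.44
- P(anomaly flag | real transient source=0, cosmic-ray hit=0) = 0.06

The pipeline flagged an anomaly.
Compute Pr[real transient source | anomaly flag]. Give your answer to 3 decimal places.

Pr[real transient source | anomaly flag] ≈ 0.031

P(anomaly flag) = 0.06*0.99*0.73 + 0.44*0.99*0.27 + 0.45*0.01*0.73 + 0.66*0.01*0.27 = 0.043362 + 0.117612 + 0.003285 + 0.001782 = 0.166041
Restricting to configurations with real transient source present: 0.003285 + 0.001782 = 0.005067.
P(real transient source | anomaly flag) = 0.005067 / 0.166041 ≈ 0.031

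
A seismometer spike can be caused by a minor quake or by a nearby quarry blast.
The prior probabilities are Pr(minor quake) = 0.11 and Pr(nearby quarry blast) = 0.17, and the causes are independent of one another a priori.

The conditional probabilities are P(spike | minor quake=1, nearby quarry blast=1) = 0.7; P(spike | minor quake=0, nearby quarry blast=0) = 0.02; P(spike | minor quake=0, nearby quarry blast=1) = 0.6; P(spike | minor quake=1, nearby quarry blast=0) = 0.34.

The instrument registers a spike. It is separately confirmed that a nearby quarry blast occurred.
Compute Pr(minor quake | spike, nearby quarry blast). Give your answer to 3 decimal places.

Pr(minor quake | spike, nearby quarry blast) ≈ 0.126

P(spike | nearby quarry blast) = 0.6*0.89 + 0.7*0.11 = 0.534000 + 0.077000 = 0.611000
Restricting to configurations with minor quake present: 0.7*0.11 = 0.077000.
So P(minor quake | spike, nearby quarry blast) = 0.077000/0.611000 ≈ 0.126.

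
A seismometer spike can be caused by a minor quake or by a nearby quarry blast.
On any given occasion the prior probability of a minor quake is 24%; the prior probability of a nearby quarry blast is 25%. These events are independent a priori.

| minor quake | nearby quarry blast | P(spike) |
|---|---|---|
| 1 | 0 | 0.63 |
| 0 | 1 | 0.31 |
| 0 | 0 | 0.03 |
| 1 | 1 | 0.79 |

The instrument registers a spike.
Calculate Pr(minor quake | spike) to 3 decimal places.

Pr(minor quake | spike) ≈ 0.679

P(spike) = 0.03×0.76×0.75 + 0.31×0.76×0.25 + 0.63×0.24×0.75 + 0.79×0.24×0.25 = 0.017100 + 0.058900 + 0.113400 + 0.047400 = 0.236800
The minor quake-present share is 0.113400 + 0.047400 = 0.160800.
So P(minor quake | spike) = 0.160800/0.236800 ≈ 0.679.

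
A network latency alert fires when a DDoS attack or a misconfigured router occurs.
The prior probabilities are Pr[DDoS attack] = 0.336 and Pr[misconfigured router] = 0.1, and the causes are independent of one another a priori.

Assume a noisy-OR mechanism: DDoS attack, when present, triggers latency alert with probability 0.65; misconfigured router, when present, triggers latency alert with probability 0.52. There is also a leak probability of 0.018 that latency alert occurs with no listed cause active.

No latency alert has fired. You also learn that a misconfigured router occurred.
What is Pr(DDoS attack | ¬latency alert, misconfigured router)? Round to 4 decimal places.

Pr(DDoS attack | ¬latency alert, misconfigured router) ≈ 0.1505

Under noisy-OR, P(latency alert | causes) = 1 − (1−0.018)·∏(1−qᵢ) over the active causes.
P(¬latency alert | misconfigured router) = 0.47136·0.664 + 0.164976·0.336 = 0.312983 + 0.055432 = 0.368415
Restricting to configurations with DDoS attack present: 0.164976·0.336 = 0.055432.
So P(DDoS attack | ¬latency alert, misconfigured router) = 0.055432/0.368415 ≈ 0.1505.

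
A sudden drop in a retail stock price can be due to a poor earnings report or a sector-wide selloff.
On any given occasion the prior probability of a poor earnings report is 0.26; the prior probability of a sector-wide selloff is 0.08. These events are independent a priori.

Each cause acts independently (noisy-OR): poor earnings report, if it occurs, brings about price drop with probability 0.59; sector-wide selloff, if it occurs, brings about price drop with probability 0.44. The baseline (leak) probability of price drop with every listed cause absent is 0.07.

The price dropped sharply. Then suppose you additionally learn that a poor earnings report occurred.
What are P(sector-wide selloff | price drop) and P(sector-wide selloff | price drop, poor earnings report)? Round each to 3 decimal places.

P(sector-wide selloff | price drop) ≈ 0.186; P(sector-wide selloff | price drop, poor earnings report) ≈ 0.100

Under noisy-OR, P(price drop | causes) = 1 − (1−0.07)·∏(1−qᵢ) over the active causes.
P(price drop) = 0.07*0.74*0.92 + 0.4792*0.74*0.08 + 0.6187*0.26*0.92 + 0.786472*0.26*0.08 = 0.047656 + 0.028369 + 0.147993 + 0.016359 = 0.240377
The sector-wide selloff-present share is 0.028369 + 0.016359 = 0.044728.
Hence the posterior is 0.044728/0.240377 ≈ 0.186.

Now condition on the additional information:
P(price drop | poor earnings report) = 0.6187×0.92 + 0.786472×0.08 = 0.569204 + 0.062918 = 0.632122
Restricting to configurations with sector-wide selloff present: 0.786472×0.08 = 0.062918.
P(sector-wide selloff | price drop, poor earnings report) = 0.062918 / 0.632122 ≈ 0.100
This is intercausal reasoning (explaining away): once poor earnings report accounts for the price drop, sector-wide selloff becomes less likely.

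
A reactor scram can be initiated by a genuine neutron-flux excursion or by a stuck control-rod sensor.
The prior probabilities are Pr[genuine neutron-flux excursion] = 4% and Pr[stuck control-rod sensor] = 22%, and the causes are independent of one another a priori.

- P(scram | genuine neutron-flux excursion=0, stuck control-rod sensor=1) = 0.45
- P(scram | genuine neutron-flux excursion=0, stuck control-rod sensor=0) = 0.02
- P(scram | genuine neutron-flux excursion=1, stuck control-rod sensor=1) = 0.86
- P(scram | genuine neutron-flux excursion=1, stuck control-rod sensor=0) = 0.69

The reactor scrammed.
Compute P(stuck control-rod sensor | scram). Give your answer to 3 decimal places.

P(stuck control-rod sensor | scram) ≈ 0.738

Enumerate the 4 (genuine neutron-flux excursion, stuck control-rod sensor) configurations and weight by the priors:
  P(scram) = 0.02*0.96*0.78 + 0.45*0.96*0.22 + 0.69*0.04*0.78 + 0.86*0.04*0.22
        = 0.014976 + 0.095040 + 0.021528 + 0.007568 = 0.139112
Configurations with stuck control-rod sensor contribute 0.102608, so
  P(stuck control-rod sensor | scram) = 0.102608 / 0.139112 ≈ 0.738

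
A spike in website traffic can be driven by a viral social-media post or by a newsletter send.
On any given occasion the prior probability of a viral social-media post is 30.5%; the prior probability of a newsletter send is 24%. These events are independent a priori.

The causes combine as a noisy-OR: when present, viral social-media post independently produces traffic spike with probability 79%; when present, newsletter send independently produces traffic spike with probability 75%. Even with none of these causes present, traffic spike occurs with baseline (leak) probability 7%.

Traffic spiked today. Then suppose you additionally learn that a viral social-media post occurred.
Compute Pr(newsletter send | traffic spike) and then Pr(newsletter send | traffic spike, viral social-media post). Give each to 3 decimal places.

Pr(newsletter send | traffic spike) ≈ 0.469; Pr(newsletter send | traffic spike, viral social-media post) ≈ 0.272

Under noisy-OR, P(traffic spike | causes) = 1 − (1−0.07)·∏(1−qᵢ) over the active causes.
For the numerator, keep only newsletter send=true terms: 0.128019 + 0.069626 = 0.197645
The normalizing constant is 0.07*0.695*0.76 + 0.7675*0.695*0.24 + 0.8047*0.305*0.76 + 0.951175*0.305*0.24 = 0.421148
P(newsletter send | traffic spike) = 0.197645/0.421148 ≈ 0.469

Now also conditioning on viral social-media post=true:
Enumerate both values of newsletter send and weight by the priors:
  P(traffic spike | viral social-media post) = 0.8047·0.76 + 0.951175·0.24
        = 0.611572 + 0.228282 = 0.839854
The terms with newsletter send present sum to 0.228282, so
  P(newsletter send | traffic spike, viral social-media post) = 0.228282 / 0.839854 ≈ 0.272
The drop from 0.469 to 0.272 is the explaining-away (discounting) effect.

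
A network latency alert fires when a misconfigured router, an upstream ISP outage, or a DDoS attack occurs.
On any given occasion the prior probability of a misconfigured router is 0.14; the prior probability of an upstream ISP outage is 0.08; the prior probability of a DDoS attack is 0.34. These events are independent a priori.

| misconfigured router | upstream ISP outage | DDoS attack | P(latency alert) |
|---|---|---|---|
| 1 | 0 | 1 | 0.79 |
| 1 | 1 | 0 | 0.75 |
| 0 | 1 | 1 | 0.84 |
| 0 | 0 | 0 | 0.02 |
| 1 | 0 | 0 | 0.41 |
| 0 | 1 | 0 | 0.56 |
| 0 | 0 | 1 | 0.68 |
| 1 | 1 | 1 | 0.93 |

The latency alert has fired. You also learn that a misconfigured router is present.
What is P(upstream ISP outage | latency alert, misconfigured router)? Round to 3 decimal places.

P(upstream ISP outage | latency alert, misconfigured router) ≈ 0.116

For the numerator, keep only upstream ISP outage=true terms: 0.039600 + 0.025296 = 0.064896
Normalizer over all consistent configurations: 0.41×0.92×0.66 + 0.79×0.92×0.34 + 0.75×0.08×0.66 + 0.93×0.08×0.34 = 0.560960
Posterior = 0.064896 / 0.560960 ≈ 0.116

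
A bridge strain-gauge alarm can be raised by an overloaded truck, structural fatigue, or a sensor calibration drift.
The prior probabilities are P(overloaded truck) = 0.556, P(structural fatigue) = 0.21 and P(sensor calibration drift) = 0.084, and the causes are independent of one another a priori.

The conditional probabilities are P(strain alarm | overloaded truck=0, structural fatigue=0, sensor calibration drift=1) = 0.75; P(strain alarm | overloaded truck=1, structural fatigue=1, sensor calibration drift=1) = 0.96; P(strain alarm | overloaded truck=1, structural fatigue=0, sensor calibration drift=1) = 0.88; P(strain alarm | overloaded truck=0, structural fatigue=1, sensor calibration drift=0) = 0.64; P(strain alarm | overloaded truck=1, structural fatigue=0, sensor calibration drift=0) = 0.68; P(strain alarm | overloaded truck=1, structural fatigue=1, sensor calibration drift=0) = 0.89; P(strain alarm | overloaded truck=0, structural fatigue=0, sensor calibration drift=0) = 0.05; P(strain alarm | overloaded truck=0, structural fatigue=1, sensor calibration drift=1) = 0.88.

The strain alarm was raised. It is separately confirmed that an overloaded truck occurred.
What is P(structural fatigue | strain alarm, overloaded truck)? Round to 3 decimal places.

Weight on structural fatigue=true, given the evidence: 0.171200 + 0.016934 = 0.188134
Denominator P(strain alarm | overloaded truck): 0.68·0.79·0.916 + 0.88·0.79·0.084 + 0.89·0.21·0.916 + 0.96·0.21·0.084 = 0.738606
P(structural fatigue | strain alarm, overloaded truck) = 0.188134/0.738606 ≈ 0.255

P(structural fatigue | strain alarm, overloaded truck) ≈ 0.255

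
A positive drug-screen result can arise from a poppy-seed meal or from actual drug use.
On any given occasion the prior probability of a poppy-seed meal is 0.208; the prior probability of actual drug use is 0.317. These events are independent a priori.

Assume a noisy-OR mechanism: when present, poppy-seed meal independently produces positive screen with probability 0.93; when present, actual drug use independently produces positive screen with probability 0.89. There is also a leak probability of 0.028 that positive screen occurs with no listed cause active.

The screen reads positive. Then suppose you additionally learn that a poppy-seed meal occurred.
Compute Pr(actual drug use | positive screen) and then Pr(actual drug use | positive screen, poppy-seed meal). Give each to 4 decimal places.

Under noisy-OR, P(positive screen | causes) = 1 − (1−0.028)·∏(1−qᵢ) over the active causes.
For the numerator, keep only actual drug use=true terms: 0.224220 + 0.065443 = 0.289663
Normalizer over all consistent configurations: 0.028·0.792·0.683 + 0.89308·0.792·0.317 + 0.93196·0.208·0.683 + 0.992516·0.208·0.317 = 0.437207
P(actual drug use | positive screen) = 0.289663/0.437207 ≈ 0.6625

Now also conditioning on poppy-seed meal=true:
Enumerate both values of actual drug use and weight by the priors:
  P(positive screen | poppy-seed meal) = 0.93196*0.683 + 0.992516*0.317
        = 0.636529 + 0.314628 = 0.951157
Configurations with actual drug use contribute 0.314628, so
  P(actual drug use | positive screen, poppy-seed meal) = 0.314628 / 0.951157 ≈ 0.3308

Pr(actual drug use | positive screen) ≈ 0.6625; Pr(actual drug use | positive screen, poppy-seed meal) ≈ 0.3308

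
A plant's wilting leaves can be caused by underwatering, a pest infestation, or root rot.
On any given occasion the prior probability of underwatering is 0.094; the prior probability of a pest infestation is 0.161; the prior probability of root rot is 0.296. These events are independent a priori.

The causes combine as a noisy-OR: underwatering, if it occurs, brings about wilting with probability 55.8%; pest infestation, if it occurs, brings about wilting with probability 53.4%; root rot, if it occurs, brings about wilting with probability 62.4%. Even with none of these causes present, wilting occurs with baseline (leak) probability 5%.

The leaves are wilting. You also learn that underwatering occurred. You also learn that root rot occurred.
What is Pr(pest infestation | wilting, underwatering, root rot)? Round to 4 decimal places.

Under noisy-OR, P(wilting | causes) = 1 − (1−0.05)·∏(1−qᵢ) over the active causes.
Numerator (weight on configurations with pest infestation): 0.926427×0.161 = 0.149155
Denominator P(wilting | underwatering, root rot): 0.842118×0.839 + 0.926427×0.161 = 0.855692
P(pest infestation | wilting, underwatering, root rot) = 0.149155/0.855692 ≈ 0.1743

Pr(pest infestation | wilting, underwatering, root rot) ≈ 0.1743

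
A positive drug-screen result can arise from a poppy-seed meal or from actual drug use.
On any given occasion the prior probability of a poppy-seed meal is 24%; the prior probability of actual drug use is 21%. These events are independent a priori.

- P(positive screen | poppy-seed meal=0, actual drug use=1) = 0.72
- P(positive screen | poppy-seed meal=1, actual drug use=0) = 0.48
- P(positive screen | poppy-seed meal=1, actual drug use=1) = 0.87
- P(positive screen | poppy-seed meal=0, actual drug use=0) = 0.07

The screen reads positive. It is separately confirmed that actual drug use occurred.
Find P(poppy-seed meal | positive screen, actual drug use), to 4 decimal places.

P(positive screen | actual drug use) = 0.72·0.76 + 0.87·0.24 = 0.547200 + 0.208800 = 0.756000
Of this, 0.208800 comes from 0.87·0.24 (the poppy-seed meal=true cases).
So P(poppy-seed meal | positive screen, actual drug use) = 0.208800/0.756000 ≈ 0.2762.

P(poppy-seed meal | positive screen, actual drug use) ≈ 0.2762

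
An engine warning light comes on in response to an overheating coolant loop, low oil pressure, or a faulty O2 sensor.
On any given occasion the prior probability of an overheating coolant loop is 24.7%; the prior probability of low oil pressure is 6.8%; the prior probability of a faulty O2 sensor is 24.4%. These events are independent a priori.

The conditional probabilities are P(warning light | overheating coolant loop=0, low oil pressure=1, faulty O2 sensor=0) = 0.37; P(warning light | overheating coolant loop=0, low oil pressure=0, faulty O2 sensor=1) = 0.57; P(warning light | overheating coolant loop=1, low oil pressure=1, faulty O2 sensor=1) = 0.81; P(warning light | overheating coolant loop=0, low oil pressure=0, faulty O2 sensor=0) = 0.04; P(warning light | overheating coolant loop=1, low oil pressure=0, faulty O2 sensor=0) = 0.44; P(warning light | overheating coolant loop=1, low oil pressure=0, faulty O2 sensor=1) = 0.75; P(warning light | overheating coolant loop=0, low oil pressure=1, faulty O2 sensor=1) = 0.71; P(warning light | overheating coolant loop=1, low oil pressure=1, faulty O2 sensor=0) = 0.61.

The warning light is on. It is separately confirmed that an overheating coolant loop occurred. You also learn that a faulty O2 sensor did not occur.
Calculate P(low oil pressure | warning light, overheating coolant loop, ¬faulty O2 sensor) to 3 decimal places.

Sum P(warning light|·) weighted by the priors over both values of low oil pressure:
  P(warning light | overheating coolant loop, ¬faulty O2 sensor) = 0.44·0.932 + 0.61·0.068
        = 0.410080 + 0.041480 = 0.451560
The terms with low oil pressure present sum to 0.041480, so
  P(low oil pressure | warning light, overheating coolant loop, ¬faulty O2 sensor) = 0.041480 / 0.451560 ≈ 0.092

P(low oil pressure | warning light, overheating coolant loop, ¬faulty O2 sensor) ≈ 0.092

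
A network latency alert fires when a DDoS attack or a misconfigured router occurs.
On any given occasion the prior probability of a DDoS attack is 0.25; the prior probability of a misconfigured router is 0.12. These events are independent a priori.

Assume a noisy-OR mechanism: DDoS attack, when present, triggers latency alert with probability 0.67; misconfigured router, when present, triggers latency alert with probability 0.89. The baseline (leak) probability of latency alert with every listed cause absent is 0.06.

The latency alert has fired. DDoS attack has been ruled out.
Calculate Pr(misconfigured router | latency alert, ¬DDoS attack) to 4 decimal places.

Under noisy-OR, P(latency alert | causes) = 1 − (1−0.06)·∏(1−qᵢ) over the active causes.
Weight on misconfigured router=true, given the evidence: 0.8966·0.12 = 0.107592
Denominator P(latency alert | ¬DDoS attack): 0.06·0.88 + 0.8966·0.12 = 0.160392
Posterior = 0.107592 / 0.160392 ≈ 0.6708

Pr(misconfigured router | latency alert, ¬DDoS attack) ≈ 0.6708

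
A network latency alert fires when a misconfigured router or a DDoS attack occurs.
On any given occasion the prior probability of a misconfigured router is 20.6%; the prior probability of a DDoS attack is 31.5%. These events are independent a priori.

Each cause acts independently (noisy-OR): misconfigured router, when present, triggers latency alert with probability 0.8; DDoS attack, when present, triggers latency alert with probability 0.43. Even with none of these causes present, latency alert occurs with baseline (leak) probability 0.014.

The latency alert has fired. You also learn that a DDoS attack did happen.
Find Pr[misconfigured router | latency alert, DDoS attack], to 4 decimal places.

Pr[misconfigured router | latency alert, DDoS attack] ≈ 0.3446

Under noisy-OR, P(latency alert | causes) = 1 − (1−0.014)·∏(1−qᵢ) over the active causes.
For the numerator, keep only misconfigured router=true terms: 0.887596*0.206 = 0.182845
Normalizer over all consistent configurations: 0.43798*0.794 + 0.887596*0.206 = 0.530601
Posterior = 0.182845 / 0.530601 ≈ 0.3446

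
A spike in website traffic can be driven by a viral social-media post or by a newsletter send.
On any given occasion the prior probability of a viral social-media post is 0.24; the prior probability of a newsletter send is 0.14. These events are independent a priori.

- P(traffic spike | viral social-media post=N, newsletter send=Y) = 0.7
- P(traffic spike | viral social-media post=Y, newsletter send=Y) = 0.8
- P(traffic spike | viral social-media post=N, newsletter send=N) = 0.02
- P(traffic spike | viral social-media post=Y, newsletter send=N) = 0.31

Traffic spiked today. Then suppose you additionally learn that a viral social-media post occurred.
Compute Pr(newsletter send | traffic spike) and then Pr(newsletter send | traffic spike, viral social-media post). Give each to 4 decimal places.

For the numerator, keep only newsletter send=true terms: 0.074480 + 0.026880 = 0.101360
Denominator P(traffic spike): 0.02×0.76×0.86 + 0.7×0.76×0.14 + 0.31×0.24×0.86 + 0.8×0.24×0.14 = 0.178416
P(newsletter send | traffic spike) = 0.101360/0.178416 ≈ 0.5681

Now also conditioning on viral social-media post=true:
Weight on newsletter send=true, given the evidence: 0.8*0.14 = 0.112000
The normalizing constant is 0.31*0.86 + 0.8*0.14 = 0.378600
Posterior = 0.112000 / 0.378600 ≈ 0.2958

Pr(newsletter send | traffic spike) ≈ 0.5681; Pr(newsletter send | traffic spike, viral social-media post) ≈ 0.2958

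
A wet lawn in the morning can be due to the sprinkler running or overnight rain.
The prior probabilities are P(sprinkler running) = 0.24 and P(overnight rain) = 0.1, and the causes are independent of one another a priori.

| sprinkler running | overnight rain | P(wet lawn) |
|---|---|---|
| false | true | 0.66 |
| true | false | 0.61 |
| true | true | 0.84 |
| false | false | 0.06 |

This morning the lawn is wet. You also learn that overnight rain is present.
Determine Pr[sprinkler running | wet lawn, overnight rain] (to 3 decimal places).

Pr[sprinkler running | wet lawn, overnight rain] ≈ 0.287

P(wet lawn | overnight rain) = 0.66·0.76 + 0.84·0.24 = 0.501600 + 0.201600 = 0.703200
The sprinkler running-present share is 0.84·0.24 = 0.201600.
So P(sprinkler running | wet lawn, overnight rain) = 0.201600/0.703200 ≈ 0.287.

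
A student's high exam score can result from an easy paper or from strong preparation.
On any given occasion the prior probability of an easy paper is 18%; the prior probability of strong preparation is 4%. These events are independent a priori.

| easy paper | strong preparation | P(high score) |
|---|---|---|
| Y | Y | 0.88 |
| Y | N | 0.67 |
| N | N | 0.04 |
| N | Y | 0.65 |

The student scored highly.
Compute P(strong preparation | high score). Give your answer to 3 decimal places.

P(strong preparation | high score) ≈ 0.158

P(high score) = 0.04×0.82×0.96 + 0.65×0.82×0.04 + 0.67×0.18×0.96 + 0.88×0.18×0.04 = 0.031488 + 0.021320 + 0.115776 + 0.006336 = 0.174920
Restricting to configurations with strong preparation present: 0.021320 + 0.006336 = 0.027656.
P(strong preparation | high score) = 0.027656 / 0.174920 ≈ 0.158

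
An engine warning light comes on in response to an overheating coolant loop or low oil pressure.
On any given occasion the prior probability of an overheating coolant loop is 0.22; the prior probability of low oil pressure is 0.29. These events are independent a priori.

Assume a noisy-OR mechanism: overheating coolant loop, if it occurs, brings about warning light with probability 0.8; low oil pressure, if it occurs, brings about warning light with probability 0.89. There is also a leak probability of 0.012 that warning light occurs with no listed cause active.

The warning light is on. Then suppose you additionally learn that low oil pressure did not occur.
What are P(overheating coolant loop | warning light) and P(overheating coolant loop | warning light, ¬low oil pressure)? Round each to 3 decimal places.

P(overheating coolant loop | warning light) ≈ 0.474; P(overheating coolant loop | warning light, ¬low oil pressure) ≈ 0.950

Under noisy-OR, P(warning light | causes) = 1 − (1−0.012)·∏(1−qᵢ) over the active causes.
P(warning light) = 0.012·0.78·0.71 + 0.89132·0.78·0.29 + 0.8024·0.22·0.71 + 0.978264·0.22·0.29 = 0.006646 + 0.201617 + 0.125335 + 0.062413 = 0.396011
Of this, 0.187748 comes from 0.125335 + 0.062413 (the overheating coolant loop=true cases).
Hence the posterior is 0.187748/0.396011 ≈ 0.474.

Now also conditioning on low oil pressure≠true:
Enumerate both values of overheating coolant loop and weight by the priors:
  P(warning light | ¬low oil pressure) = 0.012·0.78 + 0.8024·0.22
        = 0.009360 + 0.176528 = 0.185888
The terms with overheating coolant loop present sum to 0.176528, so
  P(overheating coolant loop | warning light, ¬low oil pressure) = 0.176528 / 0.185888 ≈ 0.950
Ruling out low oil pressure raises the posterior on overheating coolant loop — the flip side of explaining away.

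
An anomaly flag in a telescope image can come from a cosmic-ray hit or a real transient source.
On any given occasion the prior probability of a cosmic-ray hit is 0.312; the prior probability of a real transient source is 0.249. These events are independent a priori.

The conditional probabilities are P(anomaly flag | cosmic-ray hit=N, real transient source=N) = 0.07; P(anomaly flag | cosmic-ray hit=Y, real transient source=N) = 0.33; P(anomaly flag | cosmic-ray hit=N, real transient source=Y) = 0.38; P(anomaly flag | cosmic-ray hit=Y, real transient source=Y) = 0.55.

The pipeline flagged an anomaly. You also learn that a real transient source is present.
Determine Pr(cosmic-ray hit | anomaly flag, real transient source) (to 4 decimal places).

P(anomaly flag | real transient source) = 0.38×0.688 + 0.55×0.312 = 0.261440 + 0.171600 = 0.433040
Of this, 0.171600 comes from 0.55×0.312 (the cosmic-ray hit=true cases).
Hence the posterior is 0.171600/0.433040 ≈ 0.3963.

Pr(cosmic-ray hit | anomaly flag, real transient source) ≈ 0.3963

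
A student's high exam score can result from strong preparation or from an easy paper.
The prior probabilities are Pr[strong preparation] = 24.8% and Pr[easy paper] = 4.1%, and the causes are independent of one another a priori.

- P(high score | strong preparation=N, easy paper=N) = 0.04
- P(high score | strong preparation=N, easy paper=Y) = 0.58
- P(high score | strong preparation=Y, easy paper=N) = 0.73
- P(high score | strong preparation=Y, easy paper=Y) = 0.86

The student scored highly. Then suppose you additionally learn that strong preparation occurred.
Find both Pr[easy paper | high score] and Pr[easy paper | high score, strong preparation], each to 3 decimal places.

Weight on easy paper=true, given the evidence: 0.017883 + 0.008744 = 0.026627
Normalizer over all consistent configurations: 0.04×0.752×0.959 + 0.58×0.752×0.041 + 0.73×0.248×0.959 + 0.86×0.248×0.041 = 0.229091
Posterior = 0.026627 / 0.229091 ≈ 0.116

Now also conditioning on strong preparation=true:
P(high score | strong preparation) = 0.73*0.959 + 0.86*0.041 = 0.700070 + 0.035260 = 0.735330
The easy paper-present share is 0.86*0.041 = 0.035260.
Hence the posterior is 0.035260/0.735330 ≈ 0.048.
The drop from 0.116 to 0.048 is the explaining-away (discounting) effect.

Pr[easy paper | high score] ≈ 0.116; Pr[easy paper | high score, strong preparation] ≈ 0.048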